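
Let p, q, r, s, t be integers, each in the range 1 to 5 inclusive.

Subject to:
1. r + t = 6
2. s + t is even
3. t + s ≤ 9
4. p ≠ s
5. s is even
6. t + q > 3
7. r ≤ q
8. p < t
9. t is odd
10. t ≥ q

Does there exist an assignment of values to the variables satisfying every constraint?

Unsatisfiable

Constraint 5 makes s even and constraint 9 makes t odd, so s + t must be odd. Constraint 2 says s + t is even — contradiction.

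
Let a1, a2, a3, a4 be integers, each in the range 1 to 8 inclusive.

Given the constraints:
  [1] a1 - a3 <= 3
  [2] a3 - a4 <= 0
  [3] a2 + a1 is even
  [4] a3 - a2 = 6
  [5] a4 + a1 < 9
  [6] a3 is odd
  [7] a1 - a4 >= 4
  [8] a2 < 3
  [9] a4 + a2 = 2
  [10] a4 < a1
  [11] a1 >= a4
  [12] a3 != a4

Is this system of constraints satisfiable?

Constraints 1, 2, and 7 give a4 − a3 ≥ 0, a3 − a1 ≥ -3, a1 − a4 ≥ 4.
Adding all 3 inequalities: the left sides telescope to 0, and the right sides sum to 0 + (-3) + 4 = 1. So 0 ≥ 1, which is false.

Unsatisfiable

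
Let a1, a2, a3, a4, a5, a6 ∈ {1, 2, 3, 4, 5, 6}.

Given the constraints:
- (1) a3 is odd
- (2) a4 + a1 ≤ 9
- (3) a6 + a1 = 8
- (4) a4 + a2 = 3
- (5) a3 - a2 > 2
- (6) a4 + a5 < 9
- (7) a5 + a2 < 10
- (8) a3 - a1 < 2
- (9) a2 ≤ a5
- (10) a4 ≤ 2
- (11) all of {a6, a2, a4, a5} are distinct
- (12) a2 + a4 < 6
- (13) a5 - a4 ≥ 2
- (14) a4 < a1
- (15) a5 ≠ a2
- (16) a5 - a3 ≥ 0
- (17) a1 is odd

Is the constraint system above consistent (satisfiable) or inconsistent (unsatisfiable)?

Satisfiable

Try a1 = 5, a2 = 2, a3 = 5, a4 = 1, a5 = 5, a6 = 3.
Check constraint 2: a4 + a1 = 6; constraint 3: a6 + a1 = 8; constraint 4: a4 + a2 = 3. The remaining constraints are straightforward to verify.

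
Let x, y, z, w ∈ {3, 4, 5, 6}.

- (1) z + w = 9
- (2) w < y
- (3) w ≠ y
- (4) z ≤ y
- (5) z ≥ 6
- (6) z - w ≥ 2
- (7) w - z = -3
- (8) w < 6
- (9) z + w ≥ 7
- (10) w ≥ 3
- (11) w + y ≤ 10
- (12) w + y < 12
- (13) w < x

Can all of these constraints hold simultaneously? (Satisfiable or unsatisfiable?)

The assignment x = 4, y = 6, z = 6, w = 3 works:
  constraint 1 holds since z + w = 9.
  constraint 6 holds since z - w = 3.
The rest check out directly.

Satisfiable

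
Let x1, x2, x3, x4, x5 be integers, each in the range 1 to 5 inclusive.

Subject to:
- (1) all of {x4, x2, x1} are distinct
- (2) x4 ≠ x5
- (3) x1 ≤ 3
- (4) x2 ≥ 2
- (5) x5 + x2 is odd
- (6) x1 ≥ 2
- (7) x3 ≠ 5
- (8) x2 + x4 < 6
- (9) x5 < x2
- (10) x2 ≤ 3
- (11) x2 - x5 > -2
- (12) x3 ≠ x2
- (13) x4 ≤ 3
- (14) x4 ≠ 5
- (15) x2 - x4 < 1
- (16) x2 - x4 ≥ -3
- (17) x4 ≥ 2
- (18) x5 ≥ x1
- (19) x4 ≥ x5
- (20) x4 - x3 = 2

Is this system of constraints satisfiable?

Constraints 3, 4, 6, 10, 13, and 17 confine each of x4, x2, x1 to the 2 values {2, 3}.
Constraint 1 requires all 3 of them to be distinct, but only 2 values are available — impossible by the pigeonhole principle.

Unsatisfiable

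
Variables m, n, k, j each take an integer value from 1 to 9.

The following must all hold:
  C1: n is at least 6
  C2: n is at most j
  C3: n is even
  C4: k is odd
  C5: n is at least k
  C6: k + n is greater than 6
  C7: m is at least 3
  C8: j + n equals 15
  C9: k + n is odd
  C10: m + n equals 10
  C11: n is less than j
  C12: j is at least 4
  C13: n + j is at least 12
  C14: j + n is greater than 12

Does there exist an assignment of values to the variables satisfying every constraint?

Satisfiable

Try m = 4, n = 6, k = 3, j = 9.
Check constraint 6: k + n = 9; constraint 8: j + n = 15. The remaining constraints are straightforward to verify.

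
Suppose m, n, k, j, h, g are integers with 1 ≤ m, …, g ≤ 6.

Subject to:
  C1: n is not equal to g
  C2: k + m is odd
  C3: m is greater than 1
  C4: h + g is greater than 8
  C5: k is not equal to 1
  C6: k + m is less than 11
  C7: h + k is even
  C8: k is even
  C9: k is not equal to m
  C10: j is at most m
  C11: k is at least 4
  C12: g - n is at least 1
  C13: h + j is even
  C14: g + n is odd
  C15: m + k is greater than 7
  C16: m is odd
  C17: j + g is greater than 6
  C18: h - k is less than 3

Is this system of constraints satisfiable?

The assignment m = 5, n = 2, k = 4, j = 4, h = 4, g = 5 works:
  constraint 4 holds since h + g = 9.
  constraint 6 holds since k + m = 9.
  constraint 12 holds since g - n = 3.
The rest check out directly.

Satisfiable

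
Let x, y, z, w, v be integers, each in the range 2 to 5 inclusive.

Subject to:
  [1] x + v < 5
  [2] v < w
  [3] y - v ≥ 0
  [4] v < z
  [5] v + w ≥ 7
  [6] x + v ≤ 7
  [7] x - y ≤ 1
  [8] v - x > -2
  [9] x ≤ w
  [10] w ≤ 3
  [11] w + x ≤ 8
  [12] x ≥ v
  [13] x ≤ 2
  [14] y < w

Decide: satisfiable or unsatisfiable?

From constraints 12 and 13: v ≤ x ≤ 2. From constraint 10: w ≤ 3. Hence v + w ≤ 5. But constraint 5 requires v + w ≥ 7, and 7 > 5. Contradiction.

Unsatisfiable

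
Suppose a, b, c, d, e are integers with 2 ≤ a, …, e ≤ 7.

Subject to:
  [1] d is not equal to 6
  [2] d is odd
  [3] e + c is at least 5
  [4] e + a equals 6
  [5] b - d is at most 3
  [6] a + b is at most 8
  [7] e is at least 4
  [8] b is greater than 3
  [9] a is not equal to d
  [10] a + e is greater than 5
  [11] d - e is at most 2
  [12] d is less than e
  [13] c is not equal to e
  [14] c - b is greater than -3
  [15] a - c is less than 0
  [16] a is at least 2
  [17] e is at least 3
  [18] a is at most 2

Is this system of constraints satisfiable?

The assignment a = 2, b = 5, c = 3, d = 3, e = 4 works:
  constraint 3 holds since e + c = 7.
  constraint 4 holds since e + a = 6.
  constraint 5 holds since b - d = 2.
The rest check out directly.

Satisfiable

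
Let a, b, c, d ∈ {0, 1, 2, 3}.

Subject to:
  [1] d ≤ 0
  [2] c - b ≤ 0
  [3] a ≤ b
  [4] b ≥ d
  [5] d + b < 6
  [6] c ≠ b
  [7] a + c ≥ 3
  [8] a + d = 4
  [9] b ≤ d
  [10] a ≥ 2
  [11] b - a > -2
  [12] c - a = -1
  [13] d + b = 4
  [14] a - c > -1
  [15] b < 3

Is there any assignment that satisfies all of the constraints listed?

Unsatisfiable

From constraints 3 and 10: b ≥ a and a ≥ 2, so b ≥ 2. From constraints 1 and 9: b ≤ d and d ≤ 0, so b ≤ 0. But 0 < 2, so no value of b works.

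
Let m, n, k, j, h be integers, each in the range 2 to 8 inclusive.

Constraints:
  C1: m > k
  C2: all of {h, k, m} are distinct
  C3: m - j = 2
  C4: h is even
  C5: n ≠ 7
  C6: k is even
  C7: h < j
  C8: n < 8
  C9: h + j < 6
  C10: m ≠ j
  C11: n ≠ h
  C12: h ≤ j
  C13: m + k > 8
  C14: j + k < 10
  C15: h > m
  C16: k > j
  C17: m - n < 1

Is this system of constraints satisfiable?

Constraints 1, 7, 15, and 16 give k < m, m < h, h < j, j < k. Chaining: k < m < h < j < k, which forces k < k — impossible.

Unsatisfiable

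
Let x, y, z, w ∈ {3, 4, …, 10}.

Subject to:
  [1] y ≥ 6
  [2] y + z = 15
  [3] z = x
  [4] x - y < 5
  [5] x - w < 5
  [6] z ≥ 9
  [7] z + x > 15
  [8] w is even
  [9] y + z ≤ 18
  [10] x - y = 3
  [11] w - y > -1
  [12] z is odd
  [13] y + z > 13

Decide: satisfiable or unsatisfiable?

Satisfiable

Try x = 9, y = 6, z = 9, w = 6.
Check constraint 2: y + z = 15; constraint 4: x - y = 3; constraint 5: x - w = 3. The remaining constraints are straightforward to verify.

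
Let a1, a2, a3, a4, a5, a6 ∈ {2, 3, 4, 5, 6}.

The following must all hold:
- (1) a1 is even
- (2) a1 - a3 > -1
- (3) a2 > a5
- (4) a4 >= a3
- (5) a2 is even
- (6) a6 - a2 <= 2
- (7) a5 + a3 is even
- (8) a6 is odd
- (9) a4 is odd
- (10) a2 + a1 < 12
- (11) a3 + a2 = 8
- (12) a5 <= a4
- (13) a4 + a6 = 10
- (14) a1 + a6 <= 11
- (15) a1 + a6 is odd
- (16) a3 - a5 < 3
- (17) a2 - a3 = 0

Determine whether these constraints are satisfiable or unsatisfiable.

Setting (a1, a2, a3, a4, a5, a6) = (6, 4, 4, 5, 2, 5) satisfies everything: constraint 2: a1 - a3 = 2; constraint 6: a6 - a2 = 1, and the others follow.

Satisfiable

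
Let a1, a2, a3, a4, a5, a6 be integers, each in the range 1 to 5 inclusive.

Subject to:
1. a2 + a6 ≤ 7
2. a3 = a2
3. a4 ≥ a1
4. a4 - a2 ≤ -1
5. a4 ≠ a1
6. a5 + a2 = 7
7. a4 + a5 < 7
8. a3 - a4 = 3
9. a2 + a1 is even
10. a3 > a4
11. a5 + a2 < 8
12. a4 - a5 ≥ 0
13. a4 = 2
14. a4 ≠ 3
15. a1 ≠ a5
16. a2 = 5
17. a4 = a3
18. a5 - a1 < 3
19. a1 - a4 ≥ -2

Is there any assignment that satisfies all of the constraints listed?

Constraint 13 fixes a4 = 2 and constraint 16 fixes a2 = 5. Constraints 2 and 17 give a4 = a3 = a2, so a4 = a2. But 2 ≠ 5 — contradiction.

Unsatisfiable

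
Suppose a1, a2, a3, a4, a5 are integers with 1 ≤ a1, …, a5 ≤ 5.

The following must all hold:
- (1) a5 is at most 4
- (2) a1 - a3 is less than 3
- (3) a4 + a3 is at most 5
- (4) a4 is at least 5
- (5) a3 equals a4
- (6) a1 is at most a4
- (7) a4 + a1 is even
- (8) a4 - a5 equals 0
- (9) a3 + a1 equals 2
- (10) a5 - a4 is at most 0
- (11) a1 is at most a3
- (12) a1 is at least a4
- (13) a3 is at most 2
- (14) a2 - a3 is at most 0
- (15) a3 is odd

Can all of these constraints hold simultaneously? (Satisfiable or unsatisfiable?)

From constraints 4 and 12: a1 ≥ a4 and a4 ≥ 5, so a1 ≥ 5. From constraints 11 and 13: a1 ≤ a3 and a3 ≤ 2, so a1 ≤ 2. But 2 < 5, so no value of a1 works.

Unsatisfiable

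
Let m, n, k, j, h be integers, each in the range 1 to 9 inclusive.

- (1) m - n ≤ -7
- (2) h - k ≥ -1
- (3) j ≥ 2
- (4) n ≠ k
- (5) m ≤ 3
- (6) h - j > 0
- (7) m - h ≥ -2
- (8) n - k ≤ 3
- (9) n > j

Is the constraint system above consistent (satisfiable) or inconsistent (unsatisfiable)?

Unsatisfiable

Constraints 1, 2, 7, and 8 give n − m ≥ 7, m − h ≥ -2, h − k ≥ -1, k − n ≥ -3.
Adding all 4 inequalities: the left sides telescope to 0, and the right sides sum to 7 + (-2) + (-1) + (-3) = 1. So 0 ≥ 1, which is false.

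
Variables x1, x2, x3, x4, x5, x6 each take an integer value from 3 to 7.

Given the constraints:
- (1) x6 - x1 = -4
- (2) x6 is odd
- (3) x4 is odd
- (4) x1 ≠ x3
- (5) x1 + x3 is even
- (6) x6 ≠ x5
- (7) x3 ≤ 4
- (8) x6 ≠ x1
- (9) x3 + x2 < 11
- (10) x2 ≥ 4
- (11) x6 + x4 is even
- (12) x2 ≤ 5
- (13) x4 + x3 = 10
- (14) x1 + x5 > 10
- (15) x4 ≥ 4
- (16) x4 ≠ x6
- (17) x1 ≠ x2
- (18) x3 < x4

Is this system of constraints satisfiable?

Try x1 = 7, x2 = 5, x3 = 3, x4 = 7, x5 = 6, x6 = 3.
Check constraint 1: x6 - x1 = -4; constraint 9: x3 + x2 = 8; constraint 13: x4 + x3 = 10. The remaining constraints are straightforward to verify.

Satisfiable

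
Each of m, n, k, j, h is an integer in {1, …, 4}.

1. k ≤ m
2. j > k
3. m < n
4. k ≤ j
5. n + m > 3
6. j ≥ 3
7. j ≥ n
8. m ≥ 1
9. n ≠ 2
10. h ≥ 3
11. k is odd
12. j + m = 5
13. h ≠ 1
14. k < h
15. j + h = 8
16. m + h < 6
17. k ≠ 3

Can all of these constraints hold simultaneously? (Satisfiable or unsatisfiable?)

Take m = 1, n = 4, k = 1, j = 4, h = 4. Then constraint 5: n + m = 5; constraint 12: j + m = 5; constraint 15: j + h = 8, and every other listed constraint is also met.

Satisfiable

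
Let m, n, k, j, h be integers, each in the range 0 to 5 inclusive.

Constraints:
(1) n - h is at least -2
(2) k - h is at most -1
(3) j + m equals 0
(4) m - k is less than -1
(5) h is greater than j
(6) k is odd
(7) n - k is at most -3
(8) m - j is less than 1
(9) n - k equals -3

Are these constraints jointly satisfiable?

Constraints 1, 2, and 7 give n − h ≥ -2, h − k ≥ 1, k − n ≥ 3.
Adding all 3 inequalities: the left sides telescope to 0, and the right sides sum to (-2) + 1 + 3 = 2. So 0 ≥ 2, which is false.

Unsatisfiable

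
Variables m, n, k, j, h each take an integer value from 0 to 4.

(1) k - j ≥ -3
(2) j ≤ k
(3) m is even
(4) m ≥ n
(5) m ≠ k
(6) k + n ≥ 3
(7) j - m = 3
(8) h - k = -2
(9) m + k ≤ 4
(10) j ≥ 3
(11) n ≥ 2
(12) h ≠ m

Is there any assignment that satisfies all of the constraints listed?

From constraints 4 and 11: m ≥ n ≥ 2. From constraints 2 and 10: k ≥ j ≥ 3. Hence m + k ≥ 5. But constraint 9 requires m + k ≤ 4, and 4 < 5. Contradiction.

Unsatisfiable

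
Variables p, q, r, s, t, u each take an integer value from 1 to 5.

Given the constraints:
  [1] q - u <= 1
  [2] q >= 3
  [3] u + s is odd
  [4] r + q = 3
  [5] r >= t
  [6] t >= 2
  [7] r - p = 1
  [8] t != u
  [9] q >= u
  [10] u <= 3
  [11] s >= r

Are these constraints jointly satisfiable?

Unsatisfiable

From constraints 5 and 6: r ≥ t ≥ 2. From constraint 2: q ≥ 3. Hence r + q ≥ 5. But constraint 4 requires r + q = 3, and 3 < 5. Contradiction.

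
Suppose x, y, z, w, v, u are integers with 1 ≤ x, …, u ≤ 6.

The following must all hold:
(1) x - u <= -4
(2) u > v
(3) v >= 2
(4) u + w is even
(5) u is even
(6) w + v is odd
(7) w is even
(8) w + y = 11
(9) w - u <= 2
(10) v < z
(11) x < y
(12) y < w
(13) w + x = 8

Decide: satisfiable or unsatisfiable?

Take x = 2, y = 5, z = 4, w = 6, v = 3, u = 6. Then constraint 1: x - u = -4; constraint 8: w + y = 11; constraint 9: w - u = 0, and every other listed constraint is also met.

Satisfiable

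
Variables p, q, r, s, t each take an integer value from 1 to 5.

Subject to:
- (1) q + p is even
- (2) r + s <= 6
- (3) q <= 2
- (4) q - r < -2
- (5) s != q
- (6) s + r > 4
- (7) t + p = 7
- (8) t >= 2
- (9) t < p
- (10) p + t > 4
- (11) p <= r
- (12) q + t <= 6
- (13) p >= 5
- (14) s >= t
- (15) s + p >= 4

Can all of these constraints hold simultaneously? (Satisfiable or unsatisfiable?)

From constraints 11 and 13: r ≥ p ≥ 5. From constraints 8 and 14: s ≥ t ≥ 2. Hence r + s ≥ 7. But constraint 2 requires r + s ≤ 6, and 6 < 7. Contradiction.

Unsatisfiable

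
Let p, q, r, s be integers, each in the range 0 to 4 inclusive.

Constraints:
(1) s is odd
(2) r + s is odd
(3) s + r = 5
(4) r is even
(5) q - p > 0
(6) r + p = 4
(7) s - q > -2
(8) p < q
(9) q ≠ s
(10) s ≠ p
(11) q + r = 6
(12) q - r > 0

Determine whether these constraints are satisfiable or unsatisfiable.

Satisfiable

Take p = 2, q = 4, r = 2, s = 3. Then constraint 3: s + r = 5; constraint 5: q - p = 2; constraint 6: r + p = 4, and every other listed constraint is also met.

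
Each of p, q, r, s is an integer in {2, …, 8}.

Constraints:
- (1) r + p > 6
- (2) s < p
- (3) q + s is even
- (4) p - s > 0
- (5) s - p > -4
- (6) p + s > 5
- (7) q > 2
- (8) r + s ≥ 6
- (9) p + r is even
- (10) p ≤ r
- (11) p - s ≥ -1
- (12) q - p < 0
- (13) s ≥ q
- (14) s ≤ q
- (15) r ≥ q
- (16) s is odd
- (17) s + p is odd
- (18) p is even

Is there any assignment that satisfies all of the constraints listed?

Satisfiable

Take p = 4, q = 3, r = 4, s = 3. Then constraint 1: r + p = 8; constraint 4: p - s = 1; constraint 5: s - p = -1, and every other listed constraint is also met.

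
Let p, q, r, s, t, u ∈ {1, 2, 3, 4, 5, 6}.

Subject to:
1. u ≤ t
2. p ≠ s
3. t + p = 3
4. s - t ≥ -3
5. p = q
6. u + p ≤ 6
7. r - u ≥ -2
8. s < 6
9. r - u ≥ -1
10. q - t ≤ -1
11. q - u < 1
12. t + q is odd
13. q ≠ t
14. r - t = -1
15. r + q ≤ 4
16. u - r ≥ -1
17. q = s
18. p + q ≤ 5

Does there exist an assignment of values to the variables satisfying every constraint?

Unsatisfiable

From constraints 5 and 17, p = q = s, so p = s. But constraint 2 says p ≠ s. Contradiction.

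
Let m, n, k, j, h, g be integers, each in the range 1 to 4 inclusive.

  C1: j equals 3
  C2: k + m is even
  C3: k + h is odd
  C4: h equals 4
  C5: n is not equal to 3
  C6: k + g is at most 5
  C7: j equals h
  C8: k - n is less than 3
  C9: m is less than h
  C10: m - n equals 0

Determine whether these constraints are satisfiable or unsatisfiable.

Constraint 1 fixes j = 3 and constraint 4 fixes h = 4, but constraint 7 requires j = h. Since 3 ≠ 4, contradiction.

Unsatisfiable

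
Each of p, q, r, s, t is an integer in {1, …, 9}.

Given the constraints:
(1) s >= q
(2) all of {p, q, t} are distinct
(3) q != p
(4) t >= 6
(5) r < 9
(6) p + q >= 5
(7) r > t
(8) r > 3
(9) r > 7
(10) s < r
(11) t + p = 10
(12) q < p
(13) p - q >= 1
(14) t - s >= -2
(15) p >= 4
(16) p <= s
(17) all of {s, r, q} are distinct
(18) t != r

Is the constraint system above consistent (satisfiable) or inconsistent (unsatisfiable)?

Satisfiable

Take p = 4, q = 1, r = 8, s = 7, t = 6. Then constraint 6: p + q = 5; constraint 11: t + p = 10; constraint 13: p - q = 3, and every other listed constraint is also met.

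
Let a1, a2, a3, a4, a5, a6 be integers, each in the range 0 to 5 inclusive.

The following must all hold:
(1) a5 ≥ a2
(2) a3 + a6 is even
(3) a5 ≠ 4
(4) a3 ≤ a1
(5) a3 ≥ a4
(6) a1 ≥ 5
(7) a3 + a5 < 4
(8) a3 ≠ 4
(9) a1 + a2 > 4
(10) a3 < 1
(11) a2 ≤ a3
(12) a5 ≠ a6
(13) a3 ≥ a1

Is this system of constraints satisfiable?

From constraints 6 and 13: a3 ≥ a1 and a1 ≥ 5, so a3 ≥ 5. From constraint 10: a3 ≤ 0. But 0 < 5, so no value of a3 works.

Unsatisfiable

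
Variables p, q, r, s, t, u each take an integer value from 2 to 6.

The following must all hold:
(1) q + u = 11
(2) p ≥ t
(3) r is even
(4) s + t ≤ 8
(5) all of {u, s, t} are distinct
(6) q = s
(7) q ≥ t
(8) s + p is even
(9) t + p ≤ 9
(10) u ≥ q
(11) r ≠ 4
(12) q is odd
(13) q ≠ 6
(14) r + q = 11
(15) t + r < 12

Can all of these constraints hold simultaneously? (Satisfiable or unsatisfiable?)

The assignment p = 5, q = 5, r = 6, s = 5, t = 3, u = 6 works:
  constraint 1 holds since q + u = 11.
  constraint 4 holds since s + t = 8.
The rest check out directly.

Satisfiable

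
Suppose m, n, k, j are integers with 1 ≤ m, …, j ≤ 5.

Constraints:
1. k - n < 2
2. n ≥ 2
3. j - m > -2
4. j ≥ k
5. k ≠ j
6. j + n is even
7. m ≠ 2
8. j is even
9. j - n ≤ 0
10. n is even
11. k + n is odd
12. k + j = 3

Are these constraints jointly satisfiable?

Satisfiable

Try m = 3, n = 2, k = 1, j = 2.
Check constraint 1: k - n = -1; constraint 3: j - m = -1; constraint 9: j - n = 0. The remaining constraints are straightforward to verify.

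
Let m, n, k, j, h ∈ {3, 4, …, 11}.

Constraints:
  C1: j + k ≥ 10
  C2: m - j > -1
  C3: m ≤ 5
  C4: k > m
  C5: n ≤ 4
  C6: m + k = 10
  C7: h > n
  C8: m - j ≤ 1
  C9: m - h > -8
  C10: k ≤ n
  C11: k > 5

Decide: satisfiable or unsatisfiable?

From constraint 3: m ≤ 5. From constraints 5 and 10: k ≤ n ≤ 4. Hence m + k ≤ 9. But constraint 6 requires m + k = 10, and 10 > 9. Contradiction.

Unsatisfiable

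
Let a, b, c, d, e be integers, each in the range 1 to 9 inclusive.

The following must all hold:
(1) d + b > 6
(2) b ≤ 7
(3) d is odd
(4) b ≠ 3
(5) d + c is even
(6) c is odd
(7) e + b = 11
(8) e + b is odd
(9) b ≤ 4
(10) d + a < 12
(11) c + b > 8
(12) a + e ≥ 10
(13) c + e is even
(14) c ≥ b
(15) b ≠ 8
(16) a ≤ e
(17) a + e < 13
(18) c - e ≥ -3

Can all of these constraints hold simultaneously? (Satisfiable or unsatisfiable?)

Satisfiable

Take a = 5, b = 4, c = 5, d = 5, e = 7. Then constraint 1: d + b = 9; constraint 7: e + b = 11; constraint 10: d + a = 10, and every other listed constraint is also met.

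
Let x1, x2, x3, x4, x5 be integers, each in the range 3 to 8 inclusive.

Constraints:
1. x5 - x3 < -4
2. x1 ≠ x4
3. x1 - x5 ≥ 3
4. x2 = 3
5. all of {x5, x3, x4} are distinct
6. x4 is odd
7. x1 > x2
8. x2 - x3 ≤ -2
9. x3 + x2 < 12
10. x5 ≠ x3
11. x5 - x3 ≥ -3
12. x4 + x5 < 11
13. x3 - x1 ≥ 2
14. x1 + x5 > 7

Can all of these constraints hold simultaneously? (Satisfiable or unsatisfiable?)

Unsatisfiable

Constraints 3, 11, and 13 give x3 − x1 ≥ 2, x1 − x5 ≥ 3, x5 − x3 ≥ -3.
Adding all 3 inequalities: the left sides telescope to 0, and the right sides sum to 2 + 3 + (-3) = 2. So 0 ≥ 2, which is false.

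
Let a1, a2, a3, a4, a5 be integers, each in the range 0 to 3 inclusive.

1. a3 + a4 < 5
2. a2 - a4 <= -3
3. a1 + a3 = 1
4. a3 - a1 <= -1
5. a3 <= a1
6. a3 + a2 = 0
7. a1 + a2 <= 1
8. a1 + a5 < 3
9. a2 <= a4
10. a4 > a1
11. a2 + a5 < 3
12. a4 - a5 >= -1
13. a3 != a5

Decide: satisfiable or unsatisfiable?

The assignment a1 = 1, a2 = 0, a3 = 0, a4 = 3, a5 = 1 works:
  constraint 1 holds since a3 + a4 = 3.
  constraint 2 holds since a2 - a4 = -3.
The rest check out directly.

Satisfiable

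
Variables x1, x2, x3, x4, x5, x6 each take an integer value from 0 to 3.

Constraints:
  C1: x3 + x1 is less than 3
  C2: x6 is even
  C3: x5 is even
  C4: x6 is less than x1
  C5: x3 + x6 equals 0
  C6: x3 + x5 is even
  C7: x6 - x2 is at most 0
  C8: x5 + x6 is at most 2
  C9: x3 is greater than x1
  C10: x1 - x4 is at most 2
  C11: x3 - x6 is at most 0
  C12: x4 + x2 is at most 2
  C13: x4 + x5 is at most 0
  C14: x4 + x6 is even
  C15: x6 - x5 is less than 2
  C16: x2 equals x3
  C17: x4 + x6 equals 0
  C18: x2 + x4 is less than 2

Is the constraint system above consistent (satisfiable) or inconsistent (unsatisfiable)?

Constraints 4, 9, and 11 give x1 < x3, x3 ≤ x6, x6 < x1. Chaining: x1 < x3 ≤ x6 < x1, which forces x1 < x1 — impossible.

Unsatisfiable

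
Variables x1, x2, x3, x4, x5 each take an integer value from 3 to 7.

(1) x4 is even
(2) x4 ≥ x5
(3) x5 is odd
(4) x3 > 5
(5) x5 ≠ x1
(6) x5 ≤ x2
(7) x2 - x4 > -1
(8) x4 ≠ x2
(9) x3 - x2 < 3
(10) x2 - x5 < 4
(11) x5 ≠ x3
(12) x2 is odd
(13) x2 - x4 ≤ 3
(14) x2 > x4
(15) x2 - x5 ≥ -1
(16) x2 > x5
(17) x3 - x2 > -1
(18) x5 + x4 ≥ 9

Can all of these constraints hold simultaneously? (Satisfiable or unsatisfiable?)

Setting (x1, x2, x3, x4, x5) = (7, 7, 7, 6, 5) satisfies everything: constraint 7: x2 - x4 = 1; constraint 9: x3 - x2 = 0, and the others follow.

Satisfiable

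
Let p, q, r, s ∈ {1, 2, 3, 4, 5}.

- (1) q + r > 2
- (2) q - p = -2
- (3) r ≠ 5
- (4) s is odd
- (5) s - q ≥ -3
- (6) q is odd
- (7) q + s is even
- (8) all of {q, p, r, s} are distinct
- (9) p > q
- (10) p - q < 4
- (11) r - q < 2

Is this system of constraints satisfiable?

Satisfiable

Take p = 5, q = 3, r = 2, s = 1. Then constraint 1: q + r = 5; constraint 2: q - p = -2; constraint 5: s - q = -2, and every other listed constraint is also met.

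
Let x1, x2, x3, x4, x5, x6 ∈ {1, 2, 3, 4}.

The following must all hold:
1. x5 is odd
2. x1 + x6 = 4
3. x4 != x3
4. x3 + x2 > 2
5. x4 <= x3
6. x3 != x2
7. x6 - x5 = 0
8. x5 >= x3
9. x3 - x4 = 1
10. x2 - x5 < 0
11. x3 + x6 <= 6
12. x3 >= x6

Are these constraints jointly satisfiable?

The assignment x1 = 1, x2 = 1, x3 = 3, x4 = 2, x5 = 3, x6 = 3 works:
  constraint 2 holds since x1 + x6 = 4.
  constraint 4 holds since x3 + x2 = 4.
The rest check out directly.

Satisfiable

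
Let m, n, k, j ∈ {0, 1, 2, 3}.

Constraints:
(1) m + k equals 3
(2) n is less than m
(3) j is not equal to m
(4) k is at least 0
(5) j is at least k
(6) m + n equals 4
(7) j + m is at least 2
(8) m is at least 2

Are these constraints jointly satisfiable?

Try m = 3, n = 1, k = 0, j = 1.
Check constraint 1: m + k = 3; constraint 6: m + n = 4; constraint 7: j + m = 4. The remaining constraints are straightforward to verify.

Satisfiable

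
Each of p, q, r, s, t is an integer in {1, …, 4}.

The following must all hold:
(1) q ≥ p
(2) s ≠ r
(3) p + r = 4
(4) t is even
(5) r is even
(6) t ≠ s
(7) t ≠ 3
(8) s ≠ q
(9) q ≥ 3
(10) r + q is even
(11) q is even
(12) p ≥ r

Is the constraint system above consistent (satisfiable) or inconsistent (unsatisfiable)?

Try p = 2, q = 4, r = 2, s = 3, t = 2.
Check constraint 3: p + r = 4; constraint 4: t = 2 is even. The remaining constraints are straightforward to verify.

Satisfiable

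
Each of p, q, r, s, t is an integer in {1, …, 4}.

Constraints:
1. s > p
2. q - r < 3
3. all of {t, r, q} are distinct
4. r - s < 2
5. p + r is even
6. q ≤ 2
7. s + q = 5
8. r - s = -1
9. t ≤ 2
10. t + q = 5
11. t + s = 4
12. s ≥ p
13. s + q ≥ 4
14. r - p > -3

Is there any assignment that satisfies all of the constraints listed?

From constraint 9: t ≤ 2. From constraint 6: q ≤ 2. Hence t + q ≤ 4. But constraint 10 requires t + q = 5, and 5 > 4. Contradiction.

Unsatisfiable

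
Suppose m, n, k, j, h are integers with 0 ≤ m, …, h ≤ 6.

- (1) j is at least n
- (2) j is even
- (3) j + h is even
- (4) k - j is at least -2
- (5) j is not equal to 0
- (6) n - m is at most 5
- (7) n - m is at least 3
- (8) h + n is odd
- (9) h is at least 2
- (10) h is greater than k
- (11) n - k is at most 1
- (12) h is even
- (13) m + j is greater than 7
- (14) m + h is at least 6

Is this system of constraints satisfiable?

Take m = 2, n = 5, k = 4, j = 6, h = 6. Then constraint 4: k - j = -2; constraint 6: n - m = 3, and every other listed constraint is also met.

Satisfiable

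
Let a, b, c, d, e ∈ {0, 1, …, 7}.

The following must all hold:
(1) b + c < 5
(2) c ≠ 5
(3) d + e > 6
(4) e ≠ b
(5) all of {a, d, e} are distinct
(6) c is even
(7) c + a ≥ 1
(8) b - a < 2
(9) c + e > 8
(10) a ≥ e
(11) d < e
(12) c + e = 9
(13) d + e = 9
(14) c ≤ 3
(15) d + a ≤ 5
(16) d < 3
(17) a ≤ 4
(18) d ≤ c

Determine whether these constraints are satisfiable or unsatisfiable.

From constraints 14 and 18: d ≤ c ≤ 3. From constraints 10 and 17: e ≤ a ≤ 4. Hence d + e ≤ 7. But constraint 13 requires d + e = 9, and 9 > 7. Contradiction.

Unsatisfiable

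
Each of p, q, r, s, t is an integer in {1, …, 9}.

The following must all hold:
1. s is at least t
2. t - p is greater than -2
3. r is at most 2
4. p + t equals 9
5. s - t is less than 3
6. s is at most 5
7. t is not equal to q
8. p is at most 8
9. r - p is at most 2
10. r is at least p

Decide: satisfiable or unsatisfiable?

From constraints 3 and 10: p ≤ r ≤ 2. From constraints 1 and 6: t ≤ s ≤ 5. Hence p + t ≤ 7. But constraint 4 requires p + t = 9, and 9 > 7. Contradiction.

Unsatisfiable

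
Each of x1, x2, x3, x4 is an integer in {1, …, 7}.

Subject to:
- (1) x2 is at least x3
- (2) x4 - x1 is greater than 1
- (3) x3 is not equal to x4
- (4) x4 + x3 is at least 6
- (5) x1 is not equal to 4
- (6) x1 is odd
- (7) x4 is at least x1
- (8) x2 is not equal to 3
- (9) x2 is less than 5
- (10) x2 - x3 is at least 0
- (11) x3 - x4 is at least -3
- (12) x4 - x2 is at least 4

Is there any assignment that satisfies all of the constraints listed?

Unsatisfiable

Constraints 10, 11, and 12 give x4 − x2 ≥ 4, x2 − x3 ≥ 0, x3 − x4 ≥ -3.
Adding all 3 inequalities: the left sides telescope to 0, and the right sides sum to 4 + 0 + (-3) = 1. So 0 ≥ 1, which is false.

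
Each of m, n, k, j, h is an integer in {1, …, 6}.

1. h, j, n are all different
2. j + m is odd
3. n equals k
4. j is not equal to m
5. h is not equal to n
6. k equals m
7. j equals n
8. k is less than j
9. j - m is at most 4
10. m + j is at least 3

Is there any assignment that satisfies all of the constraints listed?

From constraints 3, 6, and 7, j = n = k = m, so j = m. But constraint 4 says j ≠ m. Contradiction.

Unsatisfiable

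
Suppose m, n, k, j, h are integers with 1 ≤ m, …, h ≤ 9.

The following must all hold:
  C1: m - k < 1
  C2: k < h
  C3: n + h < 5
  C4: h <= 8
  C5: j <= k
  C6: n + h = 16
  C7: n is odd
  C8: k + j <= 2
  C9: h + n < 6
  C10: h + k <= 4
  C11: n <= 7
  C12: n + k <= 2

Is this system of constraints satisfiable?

Unsatisfiable

From constraint 11: n ≤ 7. From constraint 4: h ≤ 8. Hence n + h ≤ 15. But constraint 6 requires n + h = 16, and 16 > 15. Contradiction.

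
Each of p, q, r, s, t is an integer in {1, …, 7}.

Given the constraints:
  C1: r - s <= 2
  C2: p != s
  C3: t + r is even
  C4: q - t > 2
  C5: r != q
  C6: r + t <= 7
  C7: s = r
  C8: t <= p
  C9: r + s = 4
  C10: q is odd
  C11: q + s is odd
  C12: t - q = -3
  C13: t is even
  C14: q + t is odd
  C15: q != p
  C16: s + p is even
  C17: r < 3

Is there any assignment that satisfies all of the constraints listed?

Satisfiable

Take p = 6, q = 5, r = 2, s = 2, t = 2. Then constraint 1: r - s = 0; constraint 4: q - t = 3, and every other listed constraint is also met.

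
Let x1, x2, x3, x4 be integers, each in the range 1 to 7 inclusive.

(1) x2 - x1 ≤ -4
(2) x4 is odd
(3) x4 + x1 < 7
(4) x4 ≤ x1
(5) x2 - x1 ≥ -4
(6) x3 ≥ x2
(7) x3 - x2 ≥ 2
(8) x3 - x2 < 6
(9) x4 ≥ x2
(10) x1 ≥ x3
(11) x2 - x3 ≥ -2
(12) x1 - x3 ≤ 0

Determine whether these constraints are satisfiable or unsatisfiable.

Constraints 1, 11, and 12 give x2 − x3 ≥ -2, x3 − x1 ≥ 0, x1 − x2 ≥ 4.
Adding all 3 inequalities: the left sides telescope to 0, and the right sides sum to (-2) + 0 + 4 = 2. So 0 ≥ 2, which is false.

Unsatisfiable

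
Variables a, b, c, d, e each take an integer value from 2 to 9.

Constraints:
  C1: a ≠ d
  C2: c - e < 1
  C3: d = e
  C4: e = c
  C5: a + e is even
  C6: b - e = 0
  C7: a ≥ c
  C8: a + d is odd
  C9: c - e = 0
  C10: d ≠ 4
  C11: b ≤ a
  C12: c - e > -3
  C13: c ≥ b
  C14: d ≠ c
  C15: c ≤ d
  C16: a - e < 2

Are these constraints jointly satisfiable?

Unsatisfiable

From constraints 3 and 4, d = e = c, so d = c. But constraint 14 says d ≠ c. Contradiction.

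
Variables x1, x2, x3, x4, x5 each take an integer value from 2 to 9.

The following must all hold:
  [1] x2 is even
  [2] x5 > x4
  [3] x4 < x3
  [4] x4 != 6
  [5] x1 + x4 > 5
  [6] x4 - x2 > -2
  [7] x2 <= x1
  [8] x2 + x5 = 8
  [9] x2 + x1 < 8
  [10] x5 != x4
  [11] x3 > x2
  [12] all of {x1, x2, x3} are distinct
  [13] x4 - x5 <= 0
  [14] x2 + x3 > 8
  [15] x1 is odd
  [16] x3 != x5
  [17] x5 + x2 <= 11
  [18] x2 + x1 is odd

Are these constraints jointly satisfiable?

One satisfying assignment is x1 = 3, x2 = 2, x3 = 7, x4 = 3, x5 = 6.
For the less obvious constraints — constraint 5: x1 + x4 = 6; constraint 6: x4 - x2 = 1; constraint 8: x2 + x5 = 8 — and the others hold by inspection.

Satisfiable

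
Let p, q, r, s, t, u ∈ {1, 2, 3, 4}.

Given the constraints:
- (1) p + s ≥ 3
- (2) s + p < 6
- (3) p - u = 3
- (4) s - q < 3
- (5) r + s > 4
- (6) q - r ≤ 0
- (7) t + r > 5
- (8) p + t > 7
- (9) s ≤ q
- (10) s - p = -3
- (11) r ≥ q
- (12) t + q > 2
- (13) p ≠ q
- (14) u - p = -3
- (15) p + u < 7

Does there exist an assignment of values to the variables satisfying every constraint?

Satisfiable

Try p = 4, q = 1, r = 4, s = 1, t = 4, u = 1.
Check constraint 1: p + s = 5; constraint 2: s + p = 5; constraint 3: p - u = 3. The remaining constraints are straightforward to verify.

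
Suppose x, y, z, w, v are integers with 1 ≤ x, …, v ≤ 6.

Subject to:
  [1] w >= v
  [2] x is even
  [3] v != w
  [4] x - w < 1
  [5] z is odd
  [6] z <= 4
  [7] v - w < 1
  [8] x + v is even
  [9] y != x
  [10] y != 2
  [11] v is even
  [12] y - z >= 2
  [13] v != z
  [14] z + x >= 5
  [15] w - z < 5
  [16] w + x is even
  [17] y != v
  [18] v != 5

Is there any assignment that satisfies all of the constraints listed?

Satisfiable

Setting (x, y, z, w, v) = (4, 3, 1, 4, 2) satisfies everything: constraint 4: x - w = 0; constraint 7: v - w = -2; constraint 12: y - z = 2, and the others follow.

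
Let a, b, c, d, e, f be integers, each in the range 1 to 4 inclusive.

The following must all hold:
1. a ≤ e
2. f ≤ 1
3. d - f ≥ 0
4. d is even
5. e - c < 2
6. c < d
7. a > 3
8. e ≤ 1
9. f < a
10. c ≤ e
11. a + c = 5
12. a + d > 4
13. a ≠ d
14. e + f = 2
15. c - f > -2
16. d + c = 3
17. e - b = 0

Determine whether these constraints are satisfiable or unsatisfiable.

From constraint 7: a ≥ 4. From constraints 1 and 8: a ≤ e and e ≤ 1, so a ≤ 1. But 1 < 4, so no value of a works.

Unsatisfiable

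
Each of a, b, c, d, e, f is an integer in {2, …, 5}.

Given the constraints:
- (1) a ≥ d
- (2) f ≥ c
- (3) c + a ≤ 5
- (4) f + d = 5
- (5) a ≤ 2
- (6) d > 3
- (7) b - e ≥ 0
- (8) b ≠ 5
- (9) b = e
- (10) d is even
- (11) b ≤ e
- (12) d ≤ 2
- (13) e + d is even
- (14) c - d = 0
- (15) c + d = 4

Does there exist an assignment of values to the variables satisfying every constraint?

Unsatisfiable

From constraint 6: d ≥ 4. From constraint 12: d ≤ 2. But 2 < 4, so no value of d works.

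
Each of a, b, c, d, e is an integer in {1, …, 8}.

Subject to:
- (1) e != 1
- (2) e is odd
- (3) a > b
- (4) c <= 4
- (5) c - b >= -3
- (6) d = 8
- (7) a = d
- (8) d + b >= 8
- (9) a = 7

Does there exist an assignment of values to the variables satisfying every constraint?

Unsatisfiable

Constraint 9 fixes a = 7 and constraint 6 fixes d = 8, but constraint 7 requires a = d. Since 7 ≠ 8, contradiction.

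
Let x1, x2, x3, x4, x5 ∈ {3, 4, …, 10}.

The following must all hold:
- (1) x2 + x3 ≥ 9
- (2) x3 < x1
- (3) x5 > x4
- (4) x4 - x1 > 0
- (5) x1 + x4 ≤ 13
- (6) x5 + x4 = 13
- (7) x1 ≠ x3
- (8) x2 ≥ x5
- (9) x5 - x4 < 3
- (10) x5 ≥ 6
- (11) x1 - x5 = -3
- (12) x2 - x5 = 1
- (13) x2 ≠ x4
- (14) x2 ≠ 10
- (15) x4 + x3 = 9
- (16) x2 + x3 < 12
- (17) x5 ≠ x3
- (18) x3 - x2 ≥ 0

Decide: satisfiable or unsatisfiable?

Constraints 2, 3, 4, 8, and 18 give x1 < x4, x4 < x5, x5 ≤ x2, x2 ≤ x3, x3 < x1. Chaining: x1 < x4 < x5 ≤ x2 ≤ x3 < x1, which forces x1 < x1 — impossible.

Unsatisfiable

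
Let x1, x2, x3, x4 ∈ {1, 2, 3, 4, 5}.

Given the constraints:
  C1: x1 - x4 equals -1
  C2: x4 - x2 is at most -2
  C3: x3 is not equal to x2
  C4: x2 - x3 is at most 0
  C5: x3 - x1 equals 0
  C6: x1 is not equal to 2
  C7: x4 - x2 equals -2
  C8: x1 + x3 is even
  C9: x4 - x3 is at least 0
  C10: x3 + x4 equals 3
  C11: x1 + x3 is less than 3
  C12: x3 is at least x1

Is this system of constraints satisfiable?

Constraints 2, 4, and 9 give x3 − x2 ≥ 0, x2 − x4 ≥ 2, x4 − x3 ≥ 0.
Adding all 3 inequalities: the left sides telescope to 0, and the right sides sum to 0 + 2 + 0 = 2. So 0 ≥ 2, which is false.

Unsatisfiable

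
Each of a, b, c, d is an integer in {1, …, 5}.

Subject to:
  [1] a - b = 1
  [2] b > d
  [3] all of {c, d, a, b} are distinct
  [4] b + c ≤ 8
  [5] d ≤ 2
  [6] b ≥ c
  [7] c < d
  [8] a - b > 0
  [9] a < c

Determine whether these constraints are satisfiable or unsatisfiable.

Constraints 2, 7, 8, and 9 give c < d, d < b, b < a, a < c. Chaining: c < d < b < a < c, which forces c < c — impossible.

Unsatisfiable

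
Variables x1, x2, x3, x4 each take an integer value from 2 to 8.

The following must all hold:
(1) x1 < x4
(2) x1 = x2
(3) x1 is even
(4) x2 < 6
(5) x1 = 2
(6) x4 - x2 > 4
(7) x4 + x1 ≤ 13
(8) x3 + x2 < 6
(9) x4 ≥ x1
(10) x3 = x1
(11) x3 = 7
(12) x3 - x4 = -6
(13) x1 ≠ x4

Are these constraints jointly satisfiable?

Constraint 11 fixes x3 = 7 and constraint 5 fixes x1 = 2, but constraint 10 requires x3 = x1. Since 7 ≠ 2, contradiction.

Unsatisfiable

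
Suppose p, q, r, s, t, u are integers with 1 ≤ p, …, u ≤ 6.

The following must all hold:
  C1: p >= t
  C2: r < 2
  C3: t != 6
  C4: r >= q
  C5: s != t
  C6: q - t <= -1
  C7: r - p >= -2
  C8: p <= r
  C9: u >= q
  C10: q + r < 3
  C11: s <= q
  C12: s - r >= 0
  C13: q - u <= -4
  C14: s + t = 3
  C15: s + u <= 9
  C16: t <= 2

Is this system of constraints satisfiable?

Constraints 1, 6, 8, 11, and 12 give p ≤ r, r ≤ s, s ≤ q, q < t, t ≤ p. Chaining: p ≤ r ≤ s ≤ q < t ≤ p, which forces p < p — impossible.

Unsatisfiable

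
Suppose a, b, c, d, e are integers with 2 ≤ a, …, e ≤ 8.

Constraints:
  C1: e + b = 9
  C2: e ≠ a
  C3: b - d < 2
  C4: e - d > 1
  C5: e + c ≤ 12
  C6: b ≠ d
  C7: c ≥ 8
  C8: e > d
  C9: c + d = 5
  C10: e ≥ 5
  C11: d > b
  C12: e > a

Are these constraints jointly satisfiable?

From constraint 10: e ≥ 5. From constraint 7: c ≥ 8. Hence e + c ≥ 13. But constraint 5 requires e + c ≤ 12, and 12 < 13. Contradiction.

Unsatisfiable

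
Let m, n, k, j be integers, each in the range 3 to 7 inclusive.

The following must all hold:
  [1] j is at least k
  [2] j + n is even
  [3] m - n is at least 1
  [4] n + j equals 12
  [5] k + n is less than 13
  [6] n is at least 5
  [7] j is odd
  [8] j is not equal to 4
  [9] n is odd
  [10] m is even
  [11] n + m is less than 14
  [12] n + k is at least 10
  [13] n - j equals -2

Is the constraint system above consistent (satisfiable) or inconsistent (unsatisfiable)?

One satisfying assignment is m = 6, n = 5, k = 6, j = 7.
For the less obvious constraints — constraint 3: m - n = 1; constraint 4: n + j = 12 — and the others hold by inspection.

Satisfiable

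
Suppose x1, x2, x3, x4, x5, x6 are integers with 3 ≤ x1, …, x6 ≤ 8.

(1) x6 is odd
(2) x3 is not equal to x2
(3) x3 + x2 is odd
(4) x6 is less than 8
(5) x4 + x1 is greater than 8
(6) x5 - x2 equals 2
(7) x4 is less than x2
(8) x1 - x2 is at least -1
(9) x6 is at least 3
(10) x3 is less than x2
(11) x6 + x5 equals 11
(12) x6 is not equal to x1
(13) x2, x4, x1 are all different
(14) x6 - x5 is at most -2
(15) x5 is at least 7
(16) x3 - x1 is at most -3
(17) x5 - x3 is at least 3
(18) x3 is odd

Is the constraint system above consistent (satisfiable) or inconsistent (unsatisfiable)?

Try x1 = 7, x2 = 6, x3 = 3, x4 = 3, x5 = 8, x6 = 3.
Check constraint 5: x4 + x1 = 10; constraint 6: x5 - x2 = 2. The remaining constraints are straightforward to verify.

Satisfiable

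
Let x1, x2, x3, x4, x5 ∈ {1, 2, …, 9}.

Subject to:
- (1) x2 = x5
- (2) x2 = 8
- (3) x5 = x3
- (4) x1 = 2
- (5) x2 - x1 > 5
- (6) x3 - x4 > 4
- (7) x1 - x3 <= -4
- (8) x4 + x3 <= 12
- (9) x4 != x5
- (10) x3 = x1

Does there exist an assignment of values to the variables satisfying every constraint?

Unsatisfiable

Constraint 2 fixes x2 = 8 and constraint 4 fixes x1 = 2. Constraints 1, 3, and 10 give x2 = x5 = x3 = x1, so x2 = x1. But 8 ≠ 2 — contradiction.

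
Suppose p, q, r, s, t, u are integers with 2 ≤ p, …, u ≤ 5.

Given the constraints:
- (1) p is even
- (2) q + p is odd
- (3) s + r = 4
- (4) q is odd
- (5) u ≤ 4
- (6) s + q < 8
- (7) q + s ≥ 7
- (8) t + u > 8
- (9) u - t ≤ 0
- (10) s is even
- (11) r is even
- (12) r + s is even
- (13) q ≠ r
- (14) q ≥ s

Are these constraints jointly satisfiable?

The assignment p = 2, q = 5, r = 2, s = 2, t = 5, u = 4 works:
  constraint 3 holds since s + r = 4.
  constraint 6 holds since s + q = 7.
The rest check out directly.

Satisfiable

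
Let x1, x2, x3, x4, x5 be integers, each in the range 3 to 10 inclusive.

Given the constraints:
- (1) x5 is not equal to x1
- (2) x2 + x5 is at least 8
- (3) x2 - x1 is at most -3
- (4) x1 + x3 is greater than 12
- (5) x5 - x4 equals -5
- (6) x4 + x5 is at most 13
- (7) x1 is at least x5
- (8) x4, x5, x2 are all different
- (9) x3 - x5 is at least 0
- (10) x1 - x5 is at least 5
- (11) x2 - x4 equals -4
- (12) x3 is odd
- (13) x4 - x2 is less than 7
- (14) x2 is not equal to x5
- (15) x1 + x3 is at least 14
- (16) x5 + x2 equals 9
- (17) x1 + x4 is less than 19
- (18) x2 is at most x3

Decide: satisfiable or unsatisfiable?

Satisfiable

One satisfying assignment is x1 = 9, x2 = 5, x3 = 5, x4 = 9, x5 = 4.
For the less obvious constraints — constraint 2: x2 + x5 = 9; constraint 3: x2 - x1 = -4; constraint 4: x1 + x3 = 14 — and the others hold by inspection.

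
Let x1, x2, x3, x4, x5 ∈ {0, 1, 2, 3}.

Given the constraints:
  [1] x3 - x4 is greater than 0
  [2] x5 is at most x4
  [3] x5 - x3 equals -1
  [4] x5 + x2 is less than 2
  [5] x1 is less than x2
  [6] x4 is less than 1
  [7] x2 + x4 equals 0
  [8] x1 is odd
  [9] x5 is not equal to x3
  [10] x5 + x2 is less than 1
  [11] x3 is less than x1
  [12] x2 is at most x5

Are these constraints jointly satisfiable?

Unsatisfiable

Constraints 1, 2, 5, 11, and 12 give x3 < x1, x1 < x2, x2 ≤ x5, x5 ≤ x4, x4 < x3. Chaining: x3 < x1 < x2 ≤ x5 ≤ x4 < x3, which forces x3 < x3 — impossible.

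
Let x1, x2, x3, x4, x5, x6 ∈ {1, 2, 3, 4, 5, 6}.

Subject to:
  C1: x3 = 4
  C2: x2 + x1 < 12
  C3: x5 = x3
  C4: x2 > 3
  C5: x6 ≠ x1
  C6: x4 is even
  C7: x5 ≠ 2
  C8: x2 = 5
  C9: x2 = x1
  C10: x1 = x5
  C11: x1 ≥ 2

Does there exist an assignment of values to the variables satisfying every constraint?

Unsatisfiable

Constraint 8 fixes x2 = 5 and constraint 1 fixes x3 = 4. Constraints 3, 9, and 10 give x2 = x1 = x5 = x3, so x2 = x3. But 5 ≠ 4 — contradiction.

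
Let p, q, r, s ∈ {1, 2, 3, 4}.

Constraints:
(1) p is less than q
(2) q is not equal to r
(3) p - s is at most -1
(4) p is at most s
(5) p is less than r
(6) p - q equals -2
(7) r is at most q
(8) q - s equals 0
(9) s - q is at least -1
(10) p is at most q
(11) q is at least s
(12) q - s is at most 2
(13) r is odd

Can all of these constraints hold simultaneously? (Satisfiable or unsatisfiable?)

Try p = 2, q = 4, r = 3, s = 4.
Check constraint 3: p - s = -2; constraint 6: p - q = -2. The remaining constraints are straightforward to verify.

Satisfiable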